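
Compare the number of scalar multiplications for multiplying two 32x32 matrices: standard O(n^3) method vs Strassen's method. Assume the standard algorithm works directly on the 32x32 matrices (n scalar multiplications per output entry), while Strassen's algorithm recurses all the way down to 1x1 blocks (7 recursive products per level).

Matrix multiplication for 32x32 matrices:

Standard algorithm: 32^3 = 32768 multiplications
Strassen's algorithm: 7^(log2(32)) = 7^5 = 16807 multiplications
Savings: 32768 - 16807 = 15961 multiplications

Standard: 32768 multiplications (32^3). Strassen: 16807 multiplications (7^5). Strassen reduces 8 recursive multiplications to 7 at each level.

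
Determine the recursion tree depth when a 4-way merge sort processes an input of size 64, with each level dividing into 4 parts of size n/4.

For divide and conquer with division factor 4:

Problem sizes at each level:
Level 0: 64
Level 1: 16
Level 2: 4
Level 3: 1

The root is level 0 and the size-1 base case is level 3 (the tree spans levels 0 through 3, i.e. 4 levels counting the root), so the depth is the number of divisions: log_4(64) = 3

The recursion tree depth is log_4(64) = 3. At each level, the problem size is divided by 4, so it takes 3 divisions to reduce to a base case of size 1. The algorithm makes 4 recursive calls at each level.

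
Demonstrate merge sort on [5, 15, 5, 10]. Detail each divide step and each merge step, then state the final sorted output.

Merge sort trace:

Split: [5, 15, 5, 10] -> [5, 15] and [5, 10]
  Split: [5, 15] -> [5] and [15]
  Merge: [5] + [15] -> [5, 15]
  Split: [5, 10] -> [5] and [10]
  Merge: [5] + [10] -> [5, 10]
Merge: [5, 15] + [5, 10] -> [5, 5, 10, 15]

Final sorted array: [5, 5, 10, 15]

The merge sort proceeds by recursively splitting the array and merging sorted halves.
After all merges, the sorted array is [5, 5, 10, 15].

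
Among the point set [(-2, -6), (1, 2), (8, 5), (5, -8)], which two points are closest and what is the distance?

Computing all pairwise distances among 4 points:

d((-2, -6), (1, 2)) = 8.544
d((-2, -6), (8, 5)) = 14.8661
d((-2, -6), (5, -8)) = 7.2801 <-- minimum
d((1, 2), (8, 5)) = 7.6158
d((1, 2), (5, -8)) = 10.7703
d((8, 5), (5, -8)) = 13.3417

Closest pair: (-2, -6) and (5, -8) with distance 7.2801

The closest pair is (-2, -6) and (5, -8) with Euclidean distance 7.2801. For 4 points, brute-force pairwise comparison is shown above. For large n, the divide-and-conquer algorithm (sort by x, recurse on halves, check the dividing strip) achieves O(n log n).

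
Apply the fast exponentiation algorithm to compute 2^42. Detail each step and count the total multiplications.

Computing 2^42 by squaring (build up from 2^1; each line after the first costs one multiplication):

2^1 = 2
2^2 = (2^1)^2 = 2^2 = 4
2^4 = (2^2)^2 = 4^2 = 16
2^5 = 2 * 2^4 = 2 * 16 = 32
2^10 = (2^5)^2 = 32^2 = 1024
2^20 = (2^10)^2 = 1024^2 = 1048576
2^21 = 2 * 2^20 = 2 * 1048576 = 2097152
2^42 = (2^21)^2 = 2097152^2 = 4398046511104

Result: 4398046511104
Multiplications needed: 7 (7 lines after 2^1)

2^42 = 4398046511104. Using exponentiation by squaring, this requires 7 multiplications. The key idea: if the exponent is even, square the half-power; if odd, multiply by the base once.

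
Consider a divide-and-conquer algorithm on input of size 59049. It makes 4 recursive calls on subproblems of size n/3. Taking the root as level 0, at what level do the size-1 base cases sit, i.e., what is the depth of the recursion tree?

For divide and conquer with division factor 3:

Problem sizes at each level:
Level 0: 59049
Level 1: 19683
Level 2: 6561
Level 3: 2187
Level 4: 729
Level 5: 243
Level 6: 81
Level 7: 27
Level 8: 9
Level 9: 3
Level 10: 1

The root is level 0 and the size-1 base case is level 10 (the tree spans levels 0 through 10, i.e. 11 levels counting the root), so the depth is the number of divisions: log_3(59049) = 10

The recursion tree depth is log_3(59049) = 10. At each level, the problem size is divided by 3, so it takes 10 divisions to reduce to a base case of size 1. The algorithm makes 4 recursive calls at each level.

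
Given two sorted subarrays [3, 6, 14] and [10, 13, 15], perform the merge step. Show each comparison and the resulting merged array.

Merging process:

Compare 3 vs 10: take 3 from left. Merged: [3]
Compare 6 vs 10: take 6 from left. Merged: [3, 6]
Compare 14 vs 10: take 10 from right. Merged: [3, 6, 10]
Compare 14 vs 13: take 13 from right. Merged: [3, 6, 10, 13]
Compare 14 vs 15: take 14 from left. Merged: [3, 6, 10, 13, 14]
Append remaining from right: [15]. Merged: [3, 6, 10, 13, 14, 15]

Final merged array: [3, 6, 10, 13, 14, 15]
Total comparisons: 5

The merged array is [3, 6, 10, 13, 14, 15], requiring 5 comparisons. The merge step runs in O(n) time where n is the total number of elements.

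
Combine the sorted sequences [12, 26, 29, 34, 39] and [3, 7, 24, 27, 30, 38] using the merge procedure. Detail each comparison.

Merging process:

Compare 12 vs 3: take 3 from right. Merged: [3]
Compare 12 vs 7: take 7 from right. Merged: [3, 7]
Compare 12 vs 24: take 12 from left. Merged: [3, 7, 12]
Compare 26 vs 24: take 24 from right. Merged: [3, 7, 12, 24]
Compare 26 vs 27: take 26 from left. Merged: [3, 7, 12, 24, 26]
Compare 29 vs 27: take 27 from right. Merged: [3, 7, 12, 24, 26, 27]
Compare 29 vs 30: take 29 from left. Merged: [3, 7, 12, 24, 26, 27, 29]
Compare 34 vs 30: take 30 from right. Merged: [3, 7, 12, 24, 26, 27, 29, 30]
Compare 34 vs 38: take 34 from left. Merged: [3, 7, 12, 24, 26, 27, 29, 30, 34]
Compare 39 vs 38: take 38 from right. Merged: [3, 7, 12, 24, 26, 27, 29, 30, 34, 38]
Append remaining from left: [39]. Merged: [3, 7, 12, 24, 26, 27, 29, 30, 34, 38, 39]

Final merged array: [3, 7, 12, 24, 26, 27, 29, 30, 34, 38, 39]
Total comparisons: 10

The merged array is [3, 7, 12, 24, 26, 27, 29, 30, 34, 38, 39], requiring 10 comparisons. The merge step runs in O(n) time where n is the total number of elements.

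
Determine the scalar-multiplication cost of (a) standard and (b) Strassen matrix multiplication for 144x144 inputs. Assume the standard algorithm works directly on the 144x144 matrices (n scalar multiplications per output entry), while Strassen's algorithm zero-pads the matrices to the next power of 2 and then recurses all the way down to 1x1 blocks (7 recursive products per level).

Matrix multiplication for 144x144 matrices:

Strassen's algorithm requires power-of-2 dimensions. Pad 144x144 to 256x256 (next power of 2).

Standard algorithm: 144^3 = 2985984 multiplications
Strassen's algorithm: 7^(log2(256)) = 7^8 = 5764801 multiplications
Difference: 2985984 - 5764801 = -2778817 (Strassen uses MORE here due to padding overhead — for small or just-over-power-of-2 n, padding can outweigh the per-level savings)

Standard: 2985984 multiplications (144^3). Strassen: 5764801 multiplications (7^8, after padding to 256x256). Strassen reduces 8 recursive multiplications to 7 at each level.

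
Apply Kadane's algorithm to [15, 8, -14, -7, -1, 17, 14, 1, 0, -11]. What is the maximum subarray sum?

Using Kadane's algorithm on [15, 8, -14, -7, -1, 17, 14, 1, 0, -11]:

Scanning through the array:
Position 1 (value 8): max_ending_here = 23, max_so_far = 23
Position 2 (value -14): max_ending_here = 9, max_so_far = 23
Position 3 (value -7): max_ending_here = 2, max_so_far = 23
Position 4 (value -1): max_ending_here = 1, max_so_far = 23
Position 5 (value 17): max_ending_here = 18, max_so_far = 23
Position 6 (value 14): max_ending_here = 32, max_so_far = 32
Position 7 (value 1): max_ending_here = 33, max_so_far = 33
Position 8 (value 0): max_ending_here = 33, max_so_far = 33
Position 9 (value -11): max_ending_here = 22, max_so_far = 33

Maximum subarray: [15, 8, -14, -7, -1, 17, 14, 1]
Maximum sum: 33

The maximum subarray is [15, 8, -14, -7, -1, 17, 14, 1] with sum 33. This subarray runs from index 0 to index 7.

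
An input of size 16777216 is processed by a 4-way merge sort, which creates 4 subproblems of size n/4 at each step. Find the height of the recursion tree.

For divide and conquer with division factor 4:

Problem sizes at each level:
Level 0: 16777216
Level 1: 4194304
Level 2: 1048576
Level 3: 262144
Level 4: 65536
Level 5: 16384
Level 6: 4096
Level 7: 1024
Level 8: 256
Level 9: 64
Level 10: 16
Level 11: 4
Level 12: 1

The root is level 0 and the size-1 base case is level 12 (the tree spans levels 0 through 12, i.e. 13 levels counting the root), so the depth is the number of divisions: log_4(16777216) = 12

The recursion tree depth is log_4(16777216) = 12. At each level, the problem size is divided by 4, so it takes 12 divisions to reduce to a base case of size 1. The algorithm makes 4 recursive calls at each level.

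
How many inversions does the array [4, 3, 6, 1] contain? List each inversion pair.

Finding inversions in [4, 3, 6, 1]:

(0, 1): arr[0]=4 > arr[1]=3
(0, 3): arr[0]=4 > arr[3]=1
(1, 3): arr[1]=3 > arr[3]=1
(2, 3): arr[2]=6 > arr[3]=1

Total inversions: 4

The array has 4 inversion(s): (0,1), (0,3), (1,3), (2,3). Each pair (i,j) satisfies i < j and arr[i] > arr[j].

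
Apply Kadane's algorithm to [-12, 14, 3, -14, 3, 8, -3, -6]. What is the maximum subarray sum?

Using Kadane's algorithm on [-12, 14, 3, -14, 3, 8, -3, -6]:

Scanning through the array:
Position 1 (value 14): max_ending_here = 14, max_so_far = 14
Position 2 (value 3): max_ending_here = 17, max_so_far = 17
Position 3 (value -14): max_ending_here = 3, max_so_far = 17
Position 4 (value 3): max_ending_here = 6, max_so_far = 17
Position 5 (value 8): max_ending_here = 14, max_so_far = 17
Position 6 (value -3): max_ending_here = 11, max_so_far = 17
Position 7 (value -6): max_ending_here = 5, max_so_far = 17

Maximum subarray: [14, 3]
Maximum sum: 17

The maximum subarray is [14, 3] with sum 17. This subarray runs from index 1 to index 2.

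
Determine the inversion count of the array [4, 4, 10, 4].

Finding inversions in [4, 4, 10, 4]:

(2, 3): arr[2]=10 > arr[3]=4

Total inversions: 1

The array has 1 inversion(s): (2,3). Each pair (i,j) satisfies i < j and arr[i] > arr[j].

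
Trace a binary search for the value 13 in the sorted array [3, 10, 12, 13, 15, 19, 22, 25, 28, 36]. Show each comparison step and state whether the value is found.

Binary search for 13 in [3, 10, 12, 13, 15, 19, 22, 25, 28, 36]:

lo=0, hi=9, mid=4, arr[mid]=15 -> 15 > 13, search left half
lo=0, hi=3, mid=1, arr[mid]=10 -> 10 < 13, search right half
lo=2, hi=3, mid=2, arr[mid]=12 -> 12 < 13, search right half
lo=3, hi=3, mid=3, arr[mid]=13 -> Found target at index 3!

Binary search finds 13 at index 3 after 4 comparisons. The search repeatedly halves the search space by comparing with the middle element.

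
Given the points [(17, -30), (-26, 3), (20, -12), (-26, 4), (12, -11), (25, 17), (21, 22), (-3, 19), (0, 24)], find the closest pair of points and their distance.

Computing all pairwise distances among 9 points:

d((17, -30), (-26, 3)) = 54.2033
d((17, -30), (20, -12)) = 18.2483
d((17, -30), (-26, 4)) = 54.8179
d((17, -30), (12, -11)) = 19.6469
d((17, -30), (25, 17)) = 47.676
d((17, -30), (21, 22)) = 52.1536
d((17, -30), (-3, 19)) = 52.9245
d((17, -30), (0, 24)) = 56.6127
d((-26, 3), (20, -12)) = 48.3839
d((-26, 3), (-26, 4)) = 1.0 <-- minimum
d((-26, 3), (12, -11)) = 40.4969
d((-26, 3), (25, 17)) = 52.8867
d((-26, 3), (21, 22)) = 50.6952
d((-26, 3), (-3, 19)) = 28.0179
d((-26, 3), (0, 24)) = 33.4215
d((20, -12), (-26, 4)) = 48.7032
d((20, -12), (12, -11)) = 8.0623
d((20, -12), (25, 17)) = 29.4279
d((20, -12), (21, 22)) = 34.0147
d((20, -12), (-3, 19)) = 38.6005
d((20, -12), (0, 24)) = 41.1825
d((-26, 4), (12, -11)) = 40.8534
d((-26, 4), (25, 17)) = 52.6308
d((-26, 4), (21, 22)) = 50.3289
d((-26, 4), (-3, 19)) = 27.4591
d((-26, 4), (0, 24)) = 32.8024
d((12, -11), (25, 17)) = 30.8707
d((12, -11), (21, 22)) = 34.2053
d((12, -11), (-3, 19)) = 33.541
d((12, -11), (0, 24)) = 37.0
d((25, 17), (21, 22)) = 6.4031
d((25, 17), (-3, 19)) = 28.0713
d((25, 17), (0, 24)) = 25.9615
d((21, 22), (-3, 19)) = 24.1868
d((21, 22), (0, 24)) = 21.095
d((-3, 19), (0, 24)) = 5.831

Closest pair: (-26, 3) and (-26, 4) with distance 1.0

The closest pair is (-26, 3) and (-26, 4) with Euclidean distance 1.0. For 9 points, brute-force pairwise comparison is shown above. For large n, the divide-and-conquer algorithm (sort by x, recurse on halves, check the dividing strip) achieves O(n log n).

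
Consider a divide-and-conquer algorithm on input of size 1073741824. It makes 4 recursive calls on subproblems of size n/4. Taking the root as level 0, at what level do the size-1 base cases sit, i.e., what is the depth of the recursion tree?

For divide and conquer with division factor 4:

Problem sizes at each level:
Level 0: 1073741824
Level 1: 268435456
Level 2: 67108864
Level 3: 16777216
Level 4: 4194304
Level 5: 1048576
Level 6: 262144
Level 7: 65536
Level 8: 16384
Level 9: 4096
Level 10: 1024
Level 11: 256
Level 12: 64
Level 13: 16
Level 14: 4
Level 15: 1

The root is level 0 and the size-1 base case is level 15 (the tree spans levels 0 through 15, i.e. 16 levels counting the root), so the depth is the number of divisions: log_4(1073741824) = 15

The recursion tree depth is log_4(1073741824) = 15. At each level, the problem size is divided by 4, so it takes 15 divisions to reduce to a base case of size 1. The algorithm makes 4 recursive calls at each level.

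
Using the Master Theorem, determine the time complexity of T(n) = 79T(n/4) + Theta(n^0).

Master Theorem for T(n) = 79T(n/4) + O(n^0):

a = 79, b = 4, c = 0
log_b(a) = log_4(79) = 3.1519

Case 1: c = 0 < log_4(79) = 3.1519
T(n) = O(n^(log_4 79))

For T(n) = 79T(n/4) + O(n^0): log_4(79) = 3.1519. This is Case 1 of the Master Theorem (c < log_b(a), work dominated by leaves), giving O(n^(log_4 79)).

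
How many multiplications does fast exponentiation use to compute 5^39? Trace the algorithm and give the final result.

Computing 5^39 by squaring (build up from 5^1; each line after the first costs one multiplication):

5^1 = 5
5^2 = (5^1)^2 = 5^2 = 25
5^4 = (5^2)^2 = 25^2 = 625
5^8 = (5^4)^2 = 625^2 = 390625
5^9 = 5 * 5^8 = 5 * 390625 = 1953125
5^18 = (5^9)^2 = 1953125^2 = 3814697265625
5^19 = 5 * 5^18 = 5 * 3814697265625 = 19073486328125
5^38 = (5^19)^2 = 19073486328125^2 = 363797880709171295166015625
5^39 = 5 * 5^38 = 5 * 363797880709171295166015625 = 1818989403545856475830078125

Result: 1818989403545856475830078125
Multiplications needed: 8 (8 lines after 5^1)

5^39 = 1818989403545856475830078125. Using exponentiation by squaring, this requires 8 multiplications. The key idea: if the exponent is even, square the half-power; if odd, multiply by the base once.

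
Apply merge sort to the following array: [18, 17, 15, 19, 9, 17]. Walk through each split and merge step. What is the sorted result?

Merge sort trace:

Split: [18, 17, 15, 19, 9, 17] -> [18, 17, 15] and [19, 9, 17]
  Split: [18, 17, 15] -> [18] and [17, 15]
    Split: [17, 15] -> [17] and [15]
    Merge: [17] + [15] -> [15, 17]
  Merge: [18] + [15, 17] -> [15, 17, 18]
  Split: [19, 9, 17] -> [19] and [9, 17]
    Split: [9, 17] -> [9] and [17]
    Merge: [9] + [17] -> [9, 17]
  Merge: [19] + [9, 17] -> [9, 17, 19]
Merge: [15, 17, 18] + [9, 17, 19] -> [9, 15, 17, 17, 18, 19]

Final sorted array: [9, 15, 17, 17, 18, 19]

The merge sort proceeds by recursively splitting the array and merging sorted halves.
After all merges, the sorted array is [9, 15, 17, 17, 18, 19].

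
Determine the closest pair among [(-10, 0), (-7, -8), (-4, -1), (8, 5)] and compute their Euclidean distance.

Computing all pairwise distances among 4 points:

d((-10, 0), (-7, -8)) = 8.544
d((-10, 0), (-4, -1)) = 6.0828 <-- minimum
d((-10, 0), (8, 5)) = 18.6815
d((-7, -8), (-4, -1)) = 7.6158
d((-7, -8), (8, 5)) = 19.8494
d((-4, -1), (8, 5)) = 13.4164

Closest pair: (-10, 0) and (-4, -1) with distance 6.0828

The closest pair is (-10, 0) and (-4, -1) with Euclidean distance 6.0828. For 4 points, brute-force pairwise comparison is shown above. For large n, the divide-and-conquer algorithm (sort by x, recurse on halves, check the dividing strip) achieves O(n log n).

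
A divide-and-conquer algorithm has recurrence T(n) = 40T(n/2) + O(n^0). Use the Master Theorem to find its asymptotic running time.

Master Theorem for T(n) = 40T(n/2) + O(n^0):

a = 40, b = 2, c = 0
log_b(a) = log_2(40) = 5.3219

Case 1: c = 0 < log_2(40) = 5.3219
T(n) = O(n^(log_2 40))

For T(n) = 40T(n/2) + O(n^0): log_2(40) = 5.3219. This is Case 1 of the Master Theorem (c < log_b(a), work dominated by leaves), giving O(n^(log_2 40)).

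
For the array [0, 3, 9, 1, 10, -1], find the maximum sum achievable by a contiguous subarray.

Using Kadane's algorithm on [0, 3, 9, 1, 10, -1]:

Scanning through the array:
Position 1 (value 3): max_ending_here = 3, max_so_far = 3
Position 2 (value 9): max_ending_here = 12, max_so_far = 12
Position 3 (value 1): max_ending_here = 13, max_so_far = 13
Position 4 (value 10): max_ending_here = 23, max_so_far = 23
Position 5 (value -1): max_ending_here = 22, max_so_far = 23

Maximum subarray: [0, 3, 9, 1, 10]
Maximum sum: 23

The maximum subarray is [0, 3, 9, 1, 10] with sum 23. This subarray runs from index 0 to index 4.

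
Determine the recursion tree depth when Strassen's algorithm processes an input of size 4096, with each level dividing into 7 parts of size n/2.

For divide and conquer with division factor 2:

Problem sizes at each level:
Level 0: 4096
Level 1: 2048
Level 2: 1024
Level 3: 512
Level 4: 256
Level 5: 128
Level 6: 64
Level 7: 32
Level 8: 16
Level 9: 8
Level 10: 4
Level 11: 2
Level 12: 1

The root is level 0 and the size-1 base case is level 12 (the tree spans levels 0 through 12, i.e. 13 levels counting the root), so the depth is the number of divisions: log_2(4096) = 12

The recursion tree depth is log_2(4096) = 12. At each level, the problem size is divided by 2, so it takes 12 divisions to reduce to a base case of size 1. The algorithm makes 7 recursive calls at each level.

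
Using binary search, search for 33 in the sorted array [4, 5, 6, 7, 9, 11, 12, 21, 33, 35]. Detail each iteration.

Binary search for 33 in [4, 5, 6, 7, 9, 11, 12, 21, 33, 35]:

lo=0, hi=9, mid=4, arr[mid]=9 -> 9 < 33, search right half
lo=5, hi=9, mid=7, arr[mid]=21 -> 21 < 33, search right half
lo=8, hi=9, mid=8, arr[mid]=33 -> Found target at index 8!

Binary search finds 33 at index 8 after 3 comparisons. The search repeatedly halves the search space by comparing with the middle element.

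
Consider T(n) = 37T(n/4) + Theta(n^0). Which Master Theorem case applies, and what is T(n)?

Master Theorem for T(n) = 37T(n/4) + O(n^0):

a = 37, b = 4, c = 0
log_b(a) = log_4(37) = 2.6047

Case 1: c = 0 < log_4(37) = 2.6047
T(n) = O(n^(log_4 37))

For T(n) = 37T(n/4) + O(n^0): log_4(37) = 2.6047. This is Case 1 of the Master Theorem (c < log_b(a), work dominated by leaves), giving O(n^(log_4 37)).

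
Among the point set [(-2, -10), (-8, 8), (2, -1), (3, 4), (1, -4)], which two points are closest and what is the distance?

Computing all pairwise distances among 5 points:

d((-2, -10), (-8, 8)) = 18.9737
d((-2, -10), (2, -1)) = 9.8489
d((-2, -10), (3, 4)) = 14.8661
d((-2, -10), (1, -4)) = 6.7082
d((-8, 8), (2, -1)) = 13.4536
d((-8, 8), (3, 4)) = 11.7047
d((-8, 8), (1, -4)) = 15.0
d((2, -1), (3, 4)) = 5.099
d((2, -1), (1, -4)) = 3.1623 <-- minimum
d((3, 4), (1, -4)) = 8.2462

Closest pair: (2, -1) and (1, -4) with distance 3.1623

The closest pair is (2, -1) and (1, -4) with Euclidean distance 3.1623. For 5 points, brute-force pairwise comparison is shown above. For large n, the divide-and-conquer algorithm (sort by x, recurse on halves, check the dividing strip) achieves O(n log n).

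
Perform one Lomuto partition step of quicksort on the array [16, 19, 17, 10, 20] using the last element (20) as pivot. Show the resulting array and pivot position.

Lomuto partition with pivot = 20:

Initial array: [16, 19, 17, 10, 20]

arr[0]=16 <= 20: swap with position 0, array becomes [16, 19, 17, 10, 20]
arr[1]=19 <= 20: swap with position 1, array becomes [16, 19, 17, 10, 20]
arr[2]=17 <= 20: swap with position 2, array becomes [16, 19, 17, 10, 20]
arr[3]=10 <= 20: swap with position 3, array becomes [16, 19, 17, 10, 20]

Place pivot at position 4: [16, 19, 17, 10, 20]
Pivot position: 4

After partitioning with pivot 20, the array becomes [16, 19, 17, 10, 20]. The pivot is placed at index 4. All elements to the left of the pivot are <= 20, and all elements to the right are > 20.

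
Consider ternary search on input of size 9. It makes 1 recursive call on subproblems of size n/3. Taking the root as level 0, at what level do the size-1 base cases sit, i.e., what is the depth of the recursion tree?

For divide and conquer with division factor 3:

Problem sizes at each level:
Level 0: 9
Level 1: 3
Level 2: 1

The root is level 0 and the size-1 base case is level 2 (the tree spans levels 0 through 2, i.e. 3 levels counting the root), so the depth is the number of divisions: log_3(9) = 2

The recursion tree depth is log_3(9) = 2. At each level, the problem size is divided by 3, so it takes 2 divisions to reduce to a base case of size 1. The algorithm makes 1 recursive call at each level.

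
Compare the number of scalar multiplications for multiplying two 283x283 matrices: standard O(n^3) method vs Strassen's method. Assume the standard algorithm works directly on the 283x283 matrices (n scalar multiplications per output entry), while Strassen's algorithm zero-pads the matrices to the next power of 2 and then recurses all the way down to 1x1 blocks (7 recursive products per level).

Matrix multiplication for 283x283 matrices:

Strassen's algorithm requires power-of-2 dimensions. Pad 283x283 to 512x512 (next power of 2).

Standard algorithm: 283^3 = 22665187 multiplications
Strassen's algorithm: 7^(log2(512)) = 7^9 = 40353607 multiplications
Difference: 22665187 - 40353607 = -17688420 (Strassen uses MORE here due to padding overhead — for small or just-over-power-of-2 n, padding can outweigh the per-level savings)

Standard: 22665187 multiplications (283^3). Strassen: 40353607 multiplications (7^9, after padding to 512x512). Strassen reduces 8 recursive multiplications to 7 at each level.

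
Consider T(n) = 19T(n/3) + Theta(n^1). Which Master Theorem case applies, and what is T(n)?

Master Theorem for T(n) = 19T(n/3) + O(n^1):

a = 19, b = 3, c = 1
log_b(a) = log_3(19) = 2.6801

Case 1: c = 1 < log_3(19) = 2.6801
T(n) = O(n^(log_3 19))

For T(n) = 19T(n/3) + O(n^1): log_3(19) = 2.6801. This is Case 1 of the Master Theorem (c < log_b(a), work dominated by leaves), giving O(n^(log_3 19)).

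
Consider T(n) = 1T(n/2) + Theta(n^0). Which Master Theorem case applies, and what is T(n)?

Master Theorem for T(n) = 1T(n/2) + O(n^0):

a = 1, b = 2, c = 0
log_b(a) = log_2(1) = 0.0000

Case 2: c = 0 = log_2(1) = 0.0000
T(n) = O(n^0 log n) = O(log n)

For T(n) = 1T(n/2) + O(n^0): log_2(1) = 0.0000. This is Case 2 of the Master Theorem (c = log_b(a), equal work at all levels), giving O(log n).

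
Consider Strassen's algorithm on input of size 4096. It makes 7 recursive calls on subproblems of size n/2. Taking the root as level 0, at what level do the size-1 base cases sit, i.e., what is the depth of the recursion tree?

For divide and conquer with division factor 2:

Problem sizes at each level:
Level 0: 4096
Level 1: 2048
Level 2: 1024
Level 3: 512
Level 4: 256
Level 5: 128
Level 6: 64
Level 7: 32
Level 8: 16
Level 9: 8
Level 10: 4
Level 11: 2
Level 12: 1

The root is level 0 and the size-1 base case is level 12 (the tree spans levels 0 through 12, i.e. 13 levels counting the root), so the depth is the number of divisions: log_2(4096) = 12

The recursion tree depth is log_2(4096) = 12. At each level, the problem size is divided by 2, so it takes 12 divisions to reduce to a base case of size 1. The algorithm makes 7 recursive calls at each level.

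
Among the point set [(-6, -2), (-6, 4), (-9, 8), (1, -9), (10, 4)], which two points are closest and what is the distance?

Computing all pairwise distances among 5 points:

d((-6, -2), (-6, 4)) = 6.0
d((-6, -2), (-9, 8)) = 10.4403
d((-6, -2), (1, -9)) = 9.8995
d((-6, -2), (10, 4)) = 17.088
d((-6, 4), (-9, 8)) = 5.0 <-- minimum
d((-6, 4), (1, -9)) = 14.7648
d((-6, 4), (10, 4)) = 16.0
d((-9, 8), (1, -9)) = 19.7231
d((-9, 8), (10, 4)) = 19.4165
d((1, -9), (10, 4)) = 15.8114

Closest pair: (-6, 4) and (-9, 8) with distance 5.0

The closest pair is (-6, 4) and (-9, 8) with Euclidean distance 5.0. For 5 points, brute-force pairwise comparison is shown above. For large n, the divide-and-conquer algorithm (sort by x, recurse on halves, check the dividing strip) achieves O(n log n).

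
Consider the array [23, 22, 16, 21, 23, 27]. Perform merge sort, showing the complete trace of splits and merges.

Merge sort trace:

Split: [23, 22, 16, 21, 23, 27] -> [23, 22, 16] and [21, 23, 27]
  Split: [23, 22, 16] -> [23] and [22, 16]
    Split: [22, 16] -> [22] and [16]
    Merge: [22] + [16] -> [16, 22]
  Merge: [23] + [16, 22] -> [16, 22, 23]
  Split: [21, 23, 27] -> [21] and [23, 27]
    Split: [23, 27] -> [23] and [27]
    Merge: [23] + [27] -> [23, 27]
  Merge: [21] + [23, 27] -> [21, 23, 27]
Merge: [16, 22, 23] + [21, 23, 27] -> [16, 21, 22, 23, 23, 27]

Final sorted array: [16, 21, 22, 23, 23, 27]

The merge sort proceeds by recursively splitting the array and merging sorted halves.
After all merges, the sorted array is [16, 21, 22, 23, 23, 27].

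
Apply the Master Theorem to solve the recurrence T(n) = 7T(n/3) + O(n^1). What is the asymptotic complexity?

Master Theorem for T(n) = 7T(n/3) + O(n^1):

a = 7, b = 3, c = 1
log_b(a) = log_3(7) = 1.7712

Case 1: c = 1 < log_3(7) = 1.7712
T(n) = O(n^(log_3 7))

For T(n) = 7T(n/3) + O(n^1): log_3(7) = 1.7712. This is Case 1 of the Master Theorem (c < log_b(a), work dominated by leaves), giving O(n^(log_3 7)).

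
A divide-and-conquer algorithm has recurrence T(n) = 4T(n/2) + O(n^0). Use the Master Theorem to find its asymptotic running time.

Master Theorem for T(n) = 4T(n/2) + O(n^0):

a = 4, b = 2, c = 0
log_b(a) = log_2(4) = 2.0000

Case 1: c = 0 < log_2(4) = 2.0000
T(n) = O(n^(log_2 4)) = O(n^2)

For T(n) = 4T(n/2) + O(n^0): log_2(4) = 2.0000. This is Case 1 of the Master Theorem (c < log_b(a), work dominated by leaves), giving O(n^2).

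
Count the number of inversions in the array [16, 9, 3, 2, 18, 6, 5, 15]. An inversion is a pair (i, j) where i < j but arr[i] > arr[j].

Finding inversions in [16, 9, 3, 2, 18, 6, 5, 15]:

(0, 1): arr[0]=16 > arr[1]=9
(0, 2): arr[0]=16 > arr[2]=3
(0, 3): arr[0]=16 > arr[3]=2
(0, 5): arr[0]=16 > arr[5]=6
(0, 6): arr[0]=16 > arr[6]=5
(0, 7): arr[0]=16 > arr[7]=15
(1, 2): arr[1]=9 > arr[2]=3
(1, 3): arr[1]=9 > arr[3]=2
(1, 5): arr[1]=9 > arr[5]=6
(1, 6): arr[1]=9 > arr[6]=5
(2, 3): arr[2]=3 > arr[3]=2
(4, 5): arr[4]=18 > arr[5]=6
(4, 6): arr[4]=18 > arr[6]=5
(4, 7): arr[4]=18 > arr[7]=15
(5, 6): arr[5]=6 > arr[6]=5

Total inversions: 15

The array has 15 inversion(s): (0,1), (0,2), (0,3), (0,5), (0,6), (0,7), (1,2), (1,3), (1,5), (1,6), (2,3), (4,5), (4,6), (4,7), (5,6). Each pair (i,j) satisfies i < j and arr[i] > arr[j].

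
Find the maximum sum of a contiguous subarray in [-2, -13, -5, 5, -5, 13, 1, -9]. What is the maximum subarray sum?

Using Kadane's algorithm on [-2, -13, -5, 5, -5, 13, 1, -9]:

Scanning through the array:
Position 1 (value -13): max_ending_here = -13, max_so_far = -2
Position 2 (value -5): max_ending_here = -5, max_so_far = -2
Position 3 (value 5): max_ending_here = 5, max_so_far = 5
Position 4 (value -5): max_ending_here = 0, max_so_far = 5
Position 5 (value 13): max_ending_here = 13, max_so_far = 13
Position 6 (value 1): max_ending_here = 14, max_so_far = 14
Position 7 (value -9): max_ending_here = 5, max_so_far = 14

Maximum subarray: [5, -5, 13, 1]
Maximum sum: 14

The maximum subarray is [5, -5, 13, 1] with sum 14. This subarray runs from index 3 to index 6.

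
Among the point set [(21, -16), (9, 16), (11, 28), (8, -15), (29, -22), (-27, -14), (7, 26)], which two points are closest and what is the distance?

Computing all pairwise distances among 7 points:

d((21, -16), (9, 16)) = 34.176
d((21, -16), (11, 28)) = 45.1221
d((21, -16), (8, -15)) = 13.0384
d((21, -16), (29, -22)) = 10.0
d((21, -16), (-27, -14)) = 48.0416
d((21, -16), (7, 26)) = 44.2719
d((9, 16), (11, 28)) = 12.1655
d((9, 16), (8, -15)) = 31.0161
d((9, 16), (29, -22)) = 42.9418
d((9, 16), (-27, -14)) = 46.8615
d((9, 16), (7, 26)) = 10.198
d((11, 28), (8, -15)) = 43.1045
d((11, 28), (29, -22)) = 53.1413
d((11, 28), (-27, -14)) = 56.6392
d((11, 28), (7, 26)) = 4.4721 <-- minimum
d((8, -15), (29, -22)) = 22.1359
d((8, -15), (-27, -14)) = 35.0143
d((8, -15), (7, 26)) = 41.0122
d((29, -22), (-27, -14)) = 56.5685
d((29, -22), (7, 26)) = 52.8015
d((-27, -14), (7, 26)) = 52.4976

Closest pair: (11, 28) and (7, 26) with distance 4.4721

The closest pair is (11, 28) and (7, 26) with Euclidean distance 4.4721. For 7 points, brute-force pairwise comparison is shown above. For large n, the divide-and-conquer algorithm (sort by x, recurse on halves, check the dividing strip) achieves O(n log n).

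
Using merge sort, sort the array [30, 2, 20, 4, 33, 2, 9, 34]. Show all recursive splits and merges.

Merge sort trace:

Split: [30, 2, 20, 4, 33, 2, 9, 34] -> [30, 2, 20, 4] and [33, 2, 9, 34]
  Split: [30, 2, 20, 4] -> [30, 2] and [20, 4]
    Split: [30, 2] -> [30] and [2]
    Merge: [30] + [2] -> [2, 30]
    Split: [20, 4] -> [20] and [4]
    Merge: [20] + [4] -> [4, 20]
  Merge: [2, 30] + [4, 20] -> [2, 4, 20, 30]
  Split: [33, 2, 9, 34] -> [33, 2] and [9, 34]
    Split: [33, 2] -> [33] and [2]
    Merge: [33] + [2] -> [2, 33]
    Split: [9, 34] -> [9] and [34]
    Merge: [9] + [34] -> [9, 34]
  Merge: [2, 33] + [9, 34] -> [2, 9, 33, 34]
Merge: [2, 4, 20, 30] + [2, 9, 33, 34] -> [2, 2, 4, 9, 20, 30, 33, 34]

Final sorted array: [2, 2, 4, 9, 20, 30, 33, 34]

The merge sort proceeds by recursively splitting the array and merging sorted halves.
After all merges, the sorted array is [2, 2, 4, 9, 20, 30, 33, 34].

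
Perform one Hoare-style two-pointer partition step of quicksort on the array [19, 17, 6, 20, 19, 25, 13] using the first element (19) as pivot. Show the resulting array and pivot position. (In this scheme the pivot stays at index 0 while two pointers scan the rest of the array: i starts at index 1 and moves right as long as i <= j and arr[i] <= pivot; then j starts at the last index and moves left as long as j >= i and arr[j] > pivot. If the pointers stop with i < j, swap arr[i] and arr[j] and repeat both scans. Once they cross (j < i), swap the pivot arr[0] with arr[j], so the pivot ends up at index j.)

Hoare-style two-pointer partition with pivot = 19:

Initial array: [19, 17, 6, 20, 19, 25, 13]

Pointers start at i = 1, j = 6.
i stops at index 3 (arr[3]=20 > 19), j stops at index 6 (arr[6]=13 <= 19): swap arr[3] and arr[6], array becomes [19, 17, 6, 13, 19, 25, 20]
i ends at 5, j ends at 4: the pointers have crossed (j < i), so scanning stops.

Swap pivot arr[0] with arr[4] to place pivot at position 4: [19, 17, 6, 13, 19, 25, 20]
Pivot position: 4

After partitioning with pivot 19, the array becomes [19, 17, 6, 13, 19, 25, 20]. The pivot is placed at index 4. All elements to the left of the pivot are <= 19, and all elements to the right are > 19.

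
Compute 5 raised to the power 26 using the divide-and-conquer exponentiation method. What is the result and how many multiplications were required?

Computing 5^26 by squaring (build up from 5^1; each line after the first costs one multiplication):

5^1 = 5
5^2 = (5^1)^2 = 5^2 = 25
5^3 = 5 * 5^2 = 5 * 25 = 125
5^6 = (5^3)^2 = 125^2 = 15625
5^12 = (5^6)^2 = 15625^2 = 244140625
5^13 = 5 * 5^12 = 5 * 244140625 = 1220703125
5^26 = (5^13)^2 = 1220703125^2 = 1490116119384765625

Result: 1490116119384765625
Multiplications needed: 6 (6 lines after 5^1)

5^26 = 1490116119384765625. Using exponentiation by squaring, this requires 6 multiplications. The key idea: if the exponent is even, square the half-power; if odd, multiply by the base once.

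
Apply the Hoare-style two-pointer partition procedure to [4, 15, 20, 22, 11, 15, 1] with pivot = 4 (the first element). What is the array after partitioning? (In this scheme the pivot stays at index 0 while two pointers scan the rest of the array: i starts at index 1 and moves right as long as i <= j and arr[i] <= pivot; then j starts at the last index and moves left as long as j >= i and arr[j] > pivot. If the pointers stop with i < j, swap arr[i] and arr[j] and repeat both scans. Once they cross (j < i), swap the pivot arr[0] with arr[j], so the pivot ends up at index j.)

Hoare-style two-pointer partition with pivot = 4:

Initial array: [4, 15, 20, 22, 11, 15, 1]

Pointers start at i = 1, j = 6.
i stops at index 1 (arr[1]=15 > 4), j stops at index 6 (arr[6]=1 <= 4): swap arr[1] and arr[6], array becomes [4, 1, 20, 22, 11, 15, 15]
i ends at 2, j ends at 1: the pointers have crossed (j < i), so scanning stops.

Swap pivot arr[0] with arr[1] to place pivot at position 1: [1, 4, 20, 22, 11, 15, 15]
Pivot position: 1

After partitioning with pivot 4, the array becomes [1, 4, 20, 22, 11, 15, 15]. The pivot is placed at index 1. All elements to the left of the pivot are <= 4, and all elements to the right are > 4.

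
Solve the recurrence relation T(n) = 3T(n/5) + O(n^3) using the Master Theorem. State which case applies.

Master Theorem for T(n) = 3T(n/5) + O(n^3):

a = 3, b = 5, c = 3
log_b(a) = log_5(3) = 0.6826

Case 3: c = 3 > log_5(3) = 0.6826
T(n) = O(n^3) = O(n^3)

For T(n) = 3T(n/5) + O(n^3): log_5(3) = 0.6826. This is Case 3 of the Master Theorem (c > log_b(a), work dominated by root), giving O(n^3).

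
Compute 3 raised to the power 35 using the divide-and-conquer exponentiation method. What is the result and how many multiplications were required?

Computing 3^35 by squaring (build up from 3^1; each line after the first costs one multiplication):

3^1 = 3
3^2 = (3^1)^2 = 3^2 = 9
3^4 = (3^2)^2 = 9^2 = 81
3^8 = (3^4)^2 = 81^2 = 6561
3^16 = (3^8)^2 = 6561^2 = 43046721
3^17 = 3 * 3^16 = 3 * 43046721 = 129140163
3^34 = (3^17)^2 = 129140163^2 = 16677181699666569
3^35 = 3 * 3^34 = 3 * 16677181699666569 = 50031545098999707

Result: 50031545098999707
Multiplications needed: 7 (7 lines after 3^1)

3^35 = 50031545098999707. Using exponentiation by squaring, this requires 7 multiplications. The key idea: if the exponent is even, square the half-power; if odd, multiply by the base once.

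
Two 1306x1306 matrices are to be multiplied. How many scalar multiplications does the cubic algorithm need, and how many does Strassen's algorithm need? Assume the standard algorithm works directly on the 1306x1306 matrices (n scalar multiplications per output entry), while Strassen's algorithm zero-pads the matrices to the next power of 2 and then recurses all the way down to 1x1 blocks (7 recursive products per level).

Matrix multiplication for 1306x1306 matrices:

Strassen's algorithm requires power-of-2 dimensions. Pad 1306x1306 to 2048x2048 (next power of 2).

Standard algorithm: 1306^3 = 2227560616 multiplications
Strassen's algorithm: 7^(log2(2048)) = 7^11 = 1977326743 multiplications
Savings: 2227560616 - 1977326743 = 250233873 multiplications

Standard: 2227560616 multiplications (1306^3). Strassen: 1977326743 multiplications (7^11, after padding to 2048x2048). Strassen reduces 8 recursive multiplications to 7 at each level.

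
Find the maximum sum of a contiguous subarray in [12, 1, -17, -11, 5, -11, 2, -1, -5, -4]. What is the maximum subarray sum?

Using Kadane's algorithm on [12, 1, -17, -11, 5, -11, 2, -1, -5, -4]:

Scanning through the array:
Position 1 (value 1): max_ending_here = 13, max_so_far = 13
Position 2 (value -17): max_ending_here = -4, max_so_far = 13
Position 3 (value -11): max_ending_here = -11, max_so_far = 13
Position 4 (value 5): max_ending_here = 5, max_so_far = 13
Position 5 (value -11): max_ending_here = -6, max_so_far = 13
Position 6 (value 2): max_ending_here = 2, max_so_far = 13
Position 7 (value -1): max_ending_here = 1, max_so_far = 13
Position 8 (value -5): max_ending_here = -4, max_so_far = 13
Position 9 (value -4): max_ending_here = -4, max_so_far = 13

Maximum subarray: [12, 1]
Maximum sum: 13

The maximum subarray is [12, 1] with sum 13. This subarray runs from index 0 to index 1.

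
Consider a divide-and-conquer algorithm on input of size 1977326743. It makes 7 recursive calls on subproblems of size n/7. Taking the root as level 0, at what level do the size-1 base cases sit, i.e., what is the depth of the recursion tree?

For divide and conquer with division factor 7:

Problem sizes at each level:
Level 0: 1977326743
Level 1: 282475249
Level 2: 40353607
Level 3: 5764801
Level 4: 823543
Level 5: 117649
Level 6: 16807
Level 7: 2401
Level 8: 343
Level 9: 49
Level 10: 7
Level 11: 1

The root is level 0 and the size-1 base case is level 11 (the tree spans levels 0 through 11, i.e. 12 levels counting the root), so the depth is the number of divisions: log_7(1977326743) = 11

The recursion tree depth is log_7(1977326743) = 11. At each level, the problem size is divided by 7, so it takes 11 divisions to reduce to a base case of size 1. The algorithm makes 7 recursive calls at each level.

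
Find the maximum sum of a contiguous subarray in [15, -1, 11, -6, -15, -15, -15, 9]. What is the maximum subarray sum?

Using Kadane's algorithm on [15, -1, 11, -6, -15, -15, -15, 9]:

Scanning through the array:
Position 1 (value -1): max_ending_here = 14, max_so_far = 15
Position 2 (value 11): max_ending_here = 25, max_so_far = 25
Position 3 (value -6): max_ending_here = 19, max_so_far = 25
Position 4 (value -15): max_ending_here = 4, max_so_far = 25
Position 5 (value -15): max_ending_here = -11, max_so_far = 25
Position 6 (value -15): max_ending_here = -15, max_so_far = 25
Position 7 (value 9): max_ending_here = 9, max_so_far = 25

Maximum subarray: [15, -1, 11]
Maximum sum: 25

The maximum subarray is [15, -1, 11] with sum 25. This subarray runs from index 0 to index 2.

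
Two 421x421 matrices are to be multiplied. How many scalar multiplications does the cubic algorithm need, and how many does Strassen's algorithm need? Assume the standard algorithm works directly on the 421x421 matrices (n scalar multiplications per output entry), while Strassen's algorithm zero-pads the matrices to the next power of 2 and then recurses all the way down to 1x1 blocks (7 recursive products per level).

Matrix multiplication for 421x421 matrices:

Strassen's algorithm requires power-of-2 dimensions. Pad 421x421 to 512x512 (next power of 2).

Standard algorithm: 421^3 = 74618461 multiplications
Strassen's algorithm: 7^(log2(512)) = 7^9 = 40353607 multiplications
Savings: 74618461 - 40353607 = 34264854 multiplications

Standard: 74618461 multiplications (421^3). Strassen: 40353607 multiplications (7^9, after padding to 512x512). Strassen reduces 8 recursive multiplications to 7 at each level.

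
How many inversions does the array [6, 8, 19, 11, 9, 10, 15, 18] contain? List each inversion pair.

Finding inversions in [6, 8, 19, 11, 9, 10, 15, 18]:

(2, 3): arr[2]=19 > arr[3]=11
(2, 4): arr[2]=19 > arr[4]=9
(2, 5): arr[2]=19 > arr[5]=10
(2, 6): arr[2]=19 > arr[6]=15
(2, 7): arr[2]=19 > arr[7]=18
(3, 4): arr[3]=11 > arr[4]=9
(3, 5): arr[3]=11 > arr[5]=10

Total inversions: 7

The array has 7 inversion(s): (2,3), (2,4), (2,5), (2,6), (2,7), (3,4), (3,5). Each pair (i,j) satisfies i < j and arr[i] > arr[j].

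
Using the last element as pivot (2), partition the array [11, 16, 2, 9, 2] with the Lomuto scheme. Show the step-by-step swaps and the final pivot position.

Lomuto partition with pivot = 2:

Initial array: [11, 16, 2, 9, 2]

arr[0]=11 > 2: no swap
arr[1]=16 > 2: no swap
arr[2]=2 <= 2: swap with position 0, array becomes [2, 16, 11, 9, 2]
arr[3]=9 > 2: no swap

Place pivot at position 1: [2, 2, 11, 9, 16]
Pivot position: 1

After partitioning with pivot 2, the array becomes [2, 2, 11, 9, 16]. The pivot is placed at index 1. All elements to the left of the pivot are <= 2, and all elements to the right are > 2.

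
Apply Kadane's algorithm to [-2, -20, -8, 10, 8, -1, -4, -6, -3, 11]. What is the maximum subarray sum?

Using Kadane's algorithm on [-2, -20, -8, 10, 8, -1, -4, -6, -3, 11]:

Scanning through the array:
Position 1 (value -20): max_ending_here = -20, max_so_far = -2
Position 2 (value -8): max_ending_here = -8, max_so_far = -2
Position 3 (value 10): max_ending_here = 10, max_so_far = 10
Position 4 (value 8): max_ending_here = 18, max_so_far = 18
Position 5 (value -1): max_ending_here = 17, max_so_far = 18
Position 6 (value -4): max_ending_here = 13, max_so_far = 18
Position 7 (value -6): max_ending_here = 7, max_so_far = 18
Position 8 (value -3): max_ending_here = 4, max_so_far = 18
Position 9 (value 11): max_ending_here = 15, max_so_far = 18

Maximum subarray: [10, 8]
Maximum sum: 18

The maximum subarray is [10, 8] with sum 18. This subarray runs from index 3 to index 4.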